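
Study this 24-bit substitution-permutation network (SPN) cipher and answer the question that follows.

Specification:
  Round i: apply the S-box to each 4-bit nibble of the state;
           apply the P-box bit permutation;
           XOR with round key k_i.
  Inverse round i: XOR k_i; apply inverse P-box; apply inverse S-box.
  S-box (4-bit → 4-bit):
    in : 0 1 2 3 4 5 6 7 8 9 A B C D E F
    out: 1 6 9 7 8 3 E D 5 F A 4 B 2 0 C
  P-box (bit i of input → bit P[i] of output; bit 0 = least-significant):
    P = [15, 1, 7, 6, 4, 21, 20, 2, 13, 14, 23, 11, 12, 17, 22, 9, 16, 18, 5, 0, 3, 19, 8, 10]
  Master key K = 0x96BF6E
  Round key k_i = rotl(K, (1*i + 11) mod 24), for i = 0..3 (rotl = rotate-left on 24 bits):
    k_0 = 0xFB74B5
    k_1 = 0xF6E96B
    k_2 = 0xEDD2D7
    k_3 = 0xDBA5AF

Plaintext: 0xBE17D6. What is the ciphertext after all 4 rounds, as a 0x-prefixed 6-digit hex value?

s_0 = plaintext = 0xBE17D6
s_1 = Round(s_0, k_0) = 0x195D77
s_2 = Round(s_1, k_1) = 0xE9389E
s_3 = Round(s_2, k_2) = 0x1AE2E2
s_4 = Round(s_3, k_3) = 0xD70CEE

0xD70CEE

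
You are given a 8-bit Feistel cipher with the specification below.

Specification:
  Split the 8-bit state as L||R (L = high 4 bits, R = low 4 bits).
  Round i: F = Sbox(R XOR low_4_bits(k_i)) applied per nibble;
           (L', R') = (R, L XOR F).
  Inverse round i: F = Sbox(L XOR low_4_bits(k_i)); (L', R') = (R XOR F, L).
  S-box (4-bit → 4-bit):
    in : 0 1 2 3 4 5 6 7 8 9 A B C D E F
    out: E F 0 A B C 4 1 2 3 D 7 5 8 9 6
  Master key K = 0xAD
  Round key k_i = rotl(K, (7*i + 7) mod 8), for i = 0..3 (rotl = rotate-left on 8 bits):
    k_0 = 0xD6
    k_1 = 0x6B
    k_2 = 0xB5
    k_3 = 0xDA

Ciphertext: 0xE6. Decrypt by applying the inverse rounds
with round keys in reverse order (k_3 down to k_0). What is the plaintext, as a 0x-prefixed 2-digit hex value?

0x1C

s_0 = ciphertext = 0xE6
s_1 = InvRound(s_0, k_3) = 0xDE
s_2 = InvRound(s_1, k_2) = 0xCD
s_3 = InvRound(s_2, k_1) = 0xCC
s_4 = InvRound(s_3, k_0) = 0x1C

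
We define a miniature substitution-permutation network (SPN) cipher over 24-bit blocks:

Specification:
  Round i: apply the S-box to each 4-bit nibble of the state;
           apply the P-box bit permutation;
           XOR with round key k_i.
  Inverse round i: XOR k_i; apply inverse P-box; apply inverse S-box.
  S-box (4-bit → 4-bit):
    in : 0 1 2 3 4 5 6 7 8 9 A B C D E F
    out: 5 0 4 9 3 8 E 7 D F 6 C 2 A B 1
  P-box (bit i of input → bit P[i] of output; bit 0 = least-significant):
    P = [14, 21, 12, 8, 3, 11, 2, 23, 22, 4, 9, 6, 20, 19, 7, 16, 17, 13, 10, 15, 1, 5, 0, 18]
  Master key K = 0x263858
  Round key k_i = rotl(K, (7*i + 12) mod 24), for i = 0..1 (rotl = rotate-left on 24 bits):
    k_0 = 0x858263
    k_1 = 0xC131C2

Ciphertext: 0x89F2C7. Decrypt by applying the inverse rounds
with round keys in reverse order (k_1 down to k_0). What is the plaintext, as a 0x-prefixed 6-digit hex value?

0x111B54

s_0 = ciphertext = 0x89F2C7
s_1 = InvRound(s_0, k_1) = 0x25C023
s_2 = InvRound(s_1, k_0) = 0x111B54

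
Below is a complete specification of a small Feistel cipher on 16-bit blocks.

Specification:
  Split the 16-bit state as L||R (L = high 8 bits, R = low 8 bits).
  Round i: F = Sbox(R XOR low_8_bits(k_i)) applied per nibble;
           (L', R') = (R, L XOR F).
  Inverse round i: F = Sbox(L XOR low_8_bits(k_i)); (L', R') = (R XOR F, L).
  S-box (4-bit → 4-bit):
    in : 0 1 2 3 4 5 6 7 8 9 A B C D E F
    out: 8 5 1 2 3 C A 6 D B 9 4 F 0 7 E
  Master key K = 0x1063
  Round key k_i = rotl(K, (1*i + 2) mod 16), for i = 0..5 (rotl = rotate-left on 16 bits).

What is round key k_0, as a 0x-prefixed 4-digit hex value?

0x418C

K = 0x1063
k_0 = rotl(K, (1*0+2) mod 16) = rotl(K, 2) = 0x418C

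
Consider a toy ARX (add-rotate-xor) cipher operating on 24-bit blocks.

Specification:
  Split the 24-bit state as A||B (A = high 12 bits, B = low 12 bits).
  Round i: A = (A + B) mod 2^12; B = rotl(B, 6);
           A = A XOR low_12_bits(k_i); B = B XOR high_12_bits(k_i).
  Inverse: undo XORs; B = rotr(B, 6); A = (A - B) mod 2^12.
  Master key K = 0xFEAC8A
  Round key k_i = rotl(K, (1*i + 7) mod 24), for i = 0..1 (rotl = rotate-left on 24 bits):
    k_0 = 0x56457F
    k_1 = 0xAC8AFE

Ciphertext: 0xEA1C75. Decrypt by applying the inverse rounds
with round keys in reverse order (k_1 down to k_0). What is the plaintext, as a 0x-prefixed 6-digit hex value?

0x0D2FA8

s_0 = ciphertext = 0xEA1C75
s_1 = InvRound(s_0, k_1) = 0x505F5A
s_2 = InvRound(s_1, k_0) = 0x0D2FA8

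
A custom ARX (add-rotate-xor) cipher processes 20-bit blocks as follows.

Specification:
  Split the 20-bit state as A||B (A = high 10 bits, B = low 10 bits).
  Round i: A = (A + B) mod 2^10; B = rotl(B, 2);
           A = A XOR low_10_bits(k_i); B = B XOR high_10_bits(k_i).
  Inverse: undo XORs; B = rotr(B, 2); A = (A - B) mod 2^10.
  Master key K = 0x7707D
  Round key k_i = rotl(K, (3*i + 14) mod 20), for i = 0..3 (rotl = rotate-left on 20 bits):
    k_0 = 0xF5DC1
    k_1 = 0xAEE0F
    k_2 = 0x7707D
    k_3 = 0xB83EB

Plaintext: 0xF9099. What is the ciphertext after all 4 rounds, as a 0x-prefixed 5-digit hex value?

s_0 = plaintext = 0xF9099
s_1 = Round(s_0, k_0) = 0x6F1B3
s_2 = Round(s_1, k_1) = 0x58076
s_3 = Round(s_2, k_2) = 0x6AC04
s_4 = Round(s_3, k_3) = 0x912F0

0x912F0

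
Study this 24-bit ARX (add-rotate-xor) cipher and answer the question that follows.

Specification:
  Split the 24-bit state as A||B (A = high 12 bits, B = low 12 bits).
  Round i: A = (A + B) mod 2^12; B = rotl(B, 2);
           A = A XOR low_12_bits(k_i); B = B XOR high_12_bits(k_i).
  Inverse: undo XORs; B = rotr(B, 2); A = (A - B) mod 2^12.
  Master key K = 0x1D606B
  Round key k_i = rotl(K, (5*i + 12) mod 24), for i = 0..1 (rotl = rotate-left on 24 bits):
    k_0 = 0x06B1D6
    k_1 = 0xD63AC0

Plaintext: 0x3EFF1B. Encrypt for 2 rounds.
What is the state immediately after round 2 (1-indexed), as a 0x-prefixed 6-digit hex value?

s_0 = plaintext = 0x3EFF1B
s_1 = Round(s_0, k_0) = 0x2DCC04
s_2 = Round(s_1, k_1) = 0x420D70

0x420D70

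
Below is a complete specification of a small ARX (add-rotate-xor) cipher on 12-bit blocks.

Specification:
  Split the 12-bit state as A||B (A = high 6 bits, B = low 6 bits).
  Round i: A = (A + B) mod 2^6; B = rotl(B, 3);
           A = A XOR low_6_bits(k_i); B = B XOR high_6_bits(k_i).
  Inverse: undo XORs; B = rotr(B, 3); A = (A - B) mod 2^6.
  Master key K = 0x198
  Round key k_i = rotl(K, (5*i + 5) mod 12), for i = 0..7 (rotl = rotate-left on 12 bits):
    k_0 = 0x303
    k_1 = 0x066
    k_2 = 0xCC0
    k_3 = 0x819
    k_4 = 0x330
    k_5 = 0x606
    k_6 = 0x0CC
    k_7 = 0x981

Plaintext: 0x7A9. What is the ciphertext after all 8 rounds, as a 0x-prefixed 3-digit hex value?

s_0 = plaintext = 0x7A9
s_1 = Round(s_0, k_0) = 0x101
s_2 = Round(s_1, k_1) = 0x8C9
s_3 = Round(s_2, k_2) = 0xB3A
s_4 = Round(s_3, k_3) = 0xFF7
s_5 = Round(s_4, k_4) = 0x1B2
s_6 = Round(s_5, k_5) = 0xF8E
s_7 = Round(s_6, k_6) = 0x032
s_8 = Round(s_7, k_7) = 0xCF0

0xCF0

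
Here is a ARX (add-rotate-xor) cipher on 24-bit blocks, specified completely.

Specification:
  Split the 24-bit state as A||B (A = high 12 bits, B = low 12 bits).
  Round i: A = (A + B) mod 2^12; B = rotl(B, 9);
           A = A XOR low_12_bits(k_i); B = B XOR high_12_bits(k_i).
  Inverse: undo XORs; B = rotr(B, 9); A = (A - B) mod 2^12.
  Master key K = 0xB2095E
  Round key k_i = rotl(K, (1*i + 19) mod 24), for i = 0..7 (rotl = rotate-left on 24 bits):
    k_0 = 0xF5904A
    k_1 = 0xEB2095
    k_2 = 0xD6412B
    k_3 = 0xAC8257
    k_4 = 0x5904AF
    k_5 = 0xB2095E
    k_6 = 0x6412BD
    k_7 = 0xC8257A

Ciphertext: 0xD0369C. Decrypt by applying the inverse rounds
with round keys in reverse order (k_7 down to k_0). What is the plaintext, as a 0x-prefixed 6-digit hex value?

s_0 = ciphertext = 0xD0369C
s_1 = InvRound(s_0, k_7) = 0x7840F5
s_2 = InvRound(s_1, k_6) = 0xF965A3
s_3 = InvRound(s_2, k_5) = 0x2A941F
s_4 = InvRound(s_3, k_4) = 0x98EC78
s_5 = InvRound(s_4, k_3) = 0x656583
s_6 = InvRound(s_5, k_2) = 0x04173C
s_7 = InvRound(s_6, k_1) = 0x460C74
s_8 = InvRound(s_7, k_0) = 0xAC1969

0xAC1969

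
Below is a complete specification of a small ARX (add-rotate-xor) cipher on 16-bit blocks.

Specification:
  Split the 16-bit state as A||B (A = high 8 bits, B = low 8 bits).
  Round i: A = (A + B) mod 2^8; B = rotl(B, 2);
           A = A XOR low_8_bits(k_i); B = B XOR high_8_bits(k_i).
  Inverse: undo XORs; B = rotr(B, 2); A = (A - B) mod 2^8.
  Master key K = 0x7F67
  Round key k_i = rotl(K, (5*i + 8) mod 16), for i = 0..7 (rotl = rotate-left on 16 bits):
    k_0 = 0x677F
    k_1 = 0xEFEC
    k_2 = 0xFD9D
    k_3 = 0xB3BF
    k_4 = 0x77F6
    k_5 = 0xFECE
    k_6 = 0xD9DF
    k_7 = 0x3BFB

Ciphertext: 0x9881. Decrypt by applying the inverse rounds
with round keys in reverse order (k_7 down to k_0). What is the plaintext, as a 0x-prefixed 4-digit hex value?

0x178C

s_0 = ciphertext = 0x9881
s_1 = InvRound(s_0, k_7) = 0xB5AE
s_2 = InvRound(s_1, k_6) = 0x8DDD
s_3 = InvRound(s_2, k_5) = 0x7BC8
s_4 = InvRound(s_3, k_4) = 0x9EEF
s_5 = InvRound(s_4, k_3) = 0x0A17
s_6 = InvRound(s_5, k_2) = 0xDDBA
s_7 = InvRound(s_6, k_1) = 0xDC55
s_8 = InvRound(s_7, k_0) = 0x178C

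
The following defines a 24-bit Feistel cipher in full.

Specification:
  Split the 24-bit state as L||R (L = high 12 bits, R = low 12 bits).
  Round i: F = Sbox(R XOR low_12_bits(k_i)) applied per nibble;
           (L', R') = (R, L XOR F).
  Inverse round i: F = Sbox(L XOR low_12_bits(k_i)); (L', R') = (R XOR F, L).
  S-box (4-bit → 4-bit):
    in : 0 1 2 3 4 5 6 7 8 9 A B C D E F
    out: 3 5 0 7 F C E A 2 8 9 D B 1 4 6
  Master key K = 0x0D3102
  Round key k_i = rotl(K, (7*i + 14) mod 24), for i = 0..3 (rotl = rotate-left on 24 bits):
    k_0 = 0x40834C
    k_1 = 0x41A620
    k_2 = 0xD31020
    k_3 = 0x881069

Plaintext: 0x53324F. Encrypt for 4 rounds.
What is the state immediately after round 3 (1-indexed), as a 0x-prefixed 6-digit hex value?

0xC40BE7

s_0 = plaintext = 0x53324F
s_1 = Round(s_0, k_0) = 0x24F004
s_2 = Round(s_1, k_1) = 0x004C40
s_3 = Round(s_2, k_2) = 0xC40BE7
s_4 = Round(s_3, k_3) = 0xBE7164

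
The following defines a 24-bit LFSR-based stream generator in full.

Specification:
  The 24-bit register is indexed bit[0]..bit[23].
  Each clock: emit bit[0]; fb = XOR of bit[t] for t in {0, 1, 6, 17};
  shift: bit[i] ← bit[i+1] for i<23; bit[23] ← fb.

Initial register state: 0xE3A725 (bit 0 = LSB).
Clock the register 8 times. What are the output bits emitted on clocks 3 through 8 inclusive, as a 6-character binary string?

reg_0 = 0xE3A725
clock 1: out=1, reg = 0x71D392
clock 2: out=0, reg = 0xB8E9C9
clock 3: out=1, reg = 0x5C74E4
clock 4: out=0, reg = 0xAE3A72
clock 5: out=0, reg = 0xD71D39
clock 6: out=1, reg = 0x6B8E9C
clock 7: out=0, reg = 0xB5C74E
clock 8: out=0, reg = 0x5AE3A7

100100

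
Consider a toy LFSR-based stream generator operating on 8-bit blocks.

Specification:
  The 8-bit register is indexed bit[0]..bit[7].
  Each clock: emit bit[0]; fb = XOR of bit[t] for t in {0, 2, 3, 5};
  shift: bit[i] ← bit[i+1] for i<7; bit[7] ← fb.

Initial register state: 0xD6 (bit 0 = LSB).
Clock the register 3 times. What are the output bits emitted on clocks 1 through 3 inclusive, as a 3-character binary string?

reg_0 = 0xD6
clock 1: out=0, reg = 0xEB
clock 2: out=1, reg = 0xF5
clock 3: out=1, reg = 0xFA

011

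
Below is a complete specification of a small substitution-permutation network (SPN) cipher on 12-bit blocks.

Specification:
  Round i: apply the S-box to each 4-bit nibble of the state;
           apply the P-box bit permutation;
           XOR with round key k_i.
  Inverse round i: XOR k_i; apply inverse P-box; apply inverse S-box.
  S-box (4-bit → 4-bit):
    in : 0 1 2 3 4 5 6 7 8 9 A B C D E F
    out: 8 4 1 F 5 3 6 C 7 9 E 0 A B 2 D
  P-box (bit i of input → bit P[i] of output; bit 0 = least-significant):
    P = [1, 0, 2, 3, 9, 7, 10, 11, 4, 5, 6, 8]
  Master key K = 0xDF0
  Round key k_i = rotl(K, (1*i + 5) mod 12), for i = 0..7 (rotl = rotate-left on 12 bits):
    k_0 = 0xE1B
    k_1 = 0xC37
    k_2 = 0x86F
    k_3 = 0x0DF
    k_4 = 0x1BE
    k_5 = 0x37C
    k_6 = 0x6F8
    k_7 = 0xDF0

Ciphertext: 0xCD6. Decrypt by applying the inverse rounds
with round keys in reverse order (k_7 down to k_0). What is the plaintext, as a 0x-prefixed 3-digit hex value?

s_0 = ciphertext = 0xCD6
s_1 = InvRound(s_0, k_7) = 0xCB4
s_2 = InvRound(s_1, k_6) = 0x197
s_3 = InvRound(s_2, k_5) = 0x65D
s_4 = InvRound(s_3, k_4) = 0xA85
s_5 = InvRound(s_4, k_3) = 0x499
s_6 = InvRound(s_5, k_2) = 0x8A4
s_7 = InvRound(s_6, k_1) = 0x265
s_8 = InvRound(s_7, k_0) = 0x87F

0x87F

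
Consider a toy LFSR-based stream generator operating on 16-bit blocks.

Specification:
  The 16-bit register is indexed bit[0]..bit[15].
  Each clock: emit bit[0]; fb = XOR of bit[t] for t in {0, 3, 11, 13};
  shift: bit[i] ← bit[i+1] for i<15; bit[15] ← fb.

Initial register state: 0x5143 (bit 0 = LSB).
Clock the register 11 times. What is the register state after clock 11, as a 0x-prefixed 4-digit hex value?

0xDB6A

reg_0 = 0x5143
clock 1: out=1, reg = 0xA8A1
clock 2: out=1, reg = 0xD450
clock 3: out=0, reg = 0x6A28
clock 4: out=0, reg = 0xB514
clock 5: out=0, reg = 0xDA8A
clock 6: out=0, reg = 0x6D45
clock 7: out=1, reg = 0xB6A2
clock 8: out=0, reg = 0xDB51
clock 9: out=1, reg = 0x6DA8
clock 10: out=0, reg = 0xB6D4
clock 11: out=0, reg = 0xDB6A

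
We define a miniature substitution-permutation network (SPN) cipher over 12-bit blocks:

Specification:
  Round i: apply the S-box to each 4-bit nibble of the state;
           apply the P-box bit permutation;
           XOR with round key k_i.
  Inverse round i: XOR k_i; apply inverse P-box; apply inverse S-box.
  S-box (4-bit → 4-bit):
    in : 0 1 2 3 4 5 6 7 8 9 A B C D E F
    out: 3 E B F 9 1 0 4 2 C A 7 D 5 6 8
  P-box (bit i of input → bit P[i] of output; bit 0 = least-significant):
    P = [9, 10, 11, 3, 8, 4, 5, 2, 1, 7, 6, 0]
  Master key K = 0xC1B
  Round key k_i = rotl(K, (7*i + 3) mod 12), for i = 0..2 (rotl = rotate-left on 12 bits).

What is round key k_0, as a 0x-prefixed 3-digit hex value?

0x0DE

K = 0xC1B
k_0 = rotl(K, (7*0+3) mod 12) = rotl(K, 3) = 0x0DE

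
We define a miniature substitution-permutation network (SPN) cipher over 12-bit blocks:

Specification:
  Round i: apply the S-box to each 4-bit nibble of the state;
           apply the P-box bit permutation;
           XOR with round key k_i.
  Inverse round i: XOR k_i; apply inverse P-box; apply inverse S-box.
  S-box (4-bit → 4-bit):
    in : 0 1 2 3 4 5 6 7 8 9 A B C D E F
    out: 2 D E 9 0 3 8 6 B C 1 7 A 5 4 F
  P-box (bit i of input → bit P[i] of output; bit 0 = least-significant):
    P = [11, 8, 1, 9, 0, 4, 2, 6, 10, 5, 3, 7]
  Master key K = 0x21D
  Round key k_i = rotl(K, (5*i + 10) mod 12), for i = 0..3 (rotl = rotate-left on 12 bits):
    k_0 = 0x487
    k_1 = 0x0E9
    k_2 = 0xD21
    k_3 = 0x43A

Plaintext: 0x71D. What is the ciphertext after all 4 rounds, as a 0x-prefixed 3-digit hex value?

0x9A0

s_0 = plaintext = 0x71D
s_1 = Round(s_0, k_0) = 0xCE8
s_2 = Round(s_1, k_1) = 0xB4D
s_3 = Round(s_2, k_2) = 0x10B
s_4 = Round(s_3, k_3) = 0x9A0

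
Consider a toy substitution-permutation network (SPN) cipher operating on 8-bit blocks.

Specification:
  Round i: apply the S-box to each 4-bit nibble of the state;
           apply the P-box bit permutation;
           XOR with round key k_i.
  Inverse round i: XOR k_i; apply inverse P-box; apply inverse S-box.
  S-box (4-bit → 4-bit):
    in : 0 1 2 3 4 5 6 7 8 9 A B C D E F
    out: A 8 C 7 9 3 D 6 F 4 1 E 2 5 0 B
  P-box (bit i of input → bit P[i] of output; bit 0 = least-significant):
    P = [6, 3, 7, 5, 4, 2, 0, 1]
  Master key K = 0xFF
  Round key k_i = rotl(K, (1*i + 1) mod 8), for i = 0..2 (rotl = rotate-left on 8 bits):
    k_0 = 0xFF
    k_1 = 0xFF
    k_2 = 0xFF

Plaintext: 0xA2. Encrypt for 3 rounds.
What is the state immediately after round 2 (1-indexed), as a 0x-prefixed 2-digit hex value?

s_0 = plaintext = 0xA2
s_1 = Round(s_0, k_0) = 0x4F
s_2 = Round(s_1, k_1) = 0x85
s_3 = Round(s_2, k_2) = 0xA0

0x85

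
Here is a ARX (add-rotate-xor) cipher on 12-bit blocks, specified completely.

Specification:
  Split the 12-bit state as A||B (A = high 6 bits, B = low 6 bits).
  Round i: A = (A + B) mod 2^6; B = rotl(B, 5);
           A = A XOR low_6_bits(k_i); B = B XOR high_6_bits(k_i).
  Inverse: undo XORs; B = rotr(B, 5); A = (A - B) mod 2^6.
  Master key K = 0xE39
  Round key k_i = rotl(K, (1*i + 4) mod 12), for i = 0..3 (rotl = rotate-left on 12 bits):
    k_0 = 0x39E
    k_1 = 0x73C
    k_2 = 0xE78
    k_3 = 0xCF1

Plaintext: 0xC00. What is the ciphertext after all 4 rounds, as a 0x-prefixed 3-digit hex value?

0x1B9

s_0 = plaintext = 0xC00
s_1 = Round(s_0, k_0) = 0xB8E
s_2 = Round(s_1, k_1) = 0x01B
s_3 = Round(s_2, k_2) = 0x8D4
s_4 = Round(s_3, k_3) = 0x1B9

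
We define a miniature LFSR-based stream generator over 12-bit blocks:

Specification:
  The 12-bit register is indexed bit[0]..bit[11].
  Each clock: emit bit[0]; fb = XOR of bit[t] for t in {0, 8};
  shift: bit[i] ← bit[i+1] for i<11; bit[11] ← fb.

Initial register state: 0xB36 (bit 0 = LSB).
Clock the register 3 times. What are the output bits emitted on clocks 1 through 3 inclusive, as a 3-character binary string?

reg_0 = 0xB36
clock 1: out=0, reg = 0xD9B
clock 2: out=1, reg = 0x6CD
clock 3: out=1, reg = 0xB66

011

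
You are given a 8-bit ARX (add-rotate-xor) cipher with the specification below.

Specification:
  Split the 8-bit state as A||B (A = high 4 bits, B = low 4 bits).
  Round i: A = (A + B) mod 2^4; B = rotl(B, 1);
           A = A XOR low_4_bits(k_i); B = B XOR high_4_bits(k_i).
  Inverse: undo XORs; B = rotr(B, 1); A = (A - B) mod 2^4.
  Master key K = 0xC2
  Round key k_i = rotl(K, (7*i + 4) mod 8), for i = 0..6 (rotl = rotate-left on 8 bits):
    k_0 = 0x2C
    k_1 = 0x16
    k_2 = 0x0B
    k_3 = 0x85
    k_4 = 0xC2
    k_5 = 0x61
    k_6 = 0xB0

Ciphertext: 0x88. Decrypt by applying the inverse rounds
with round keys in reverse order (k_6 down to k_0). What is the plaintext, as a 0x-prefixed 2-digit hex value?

s_0 = ciphertext = 0x88
s_1 = InvRound(s_0, k_6) = 0xF9
s_2 = InvRound(s_1, k_5) = 0xFF
s_3 = InvRound(s_2, k_4) = 0x49
s_4 = InvRound(s_3, k_3) = 0x98
s_5 = InvRound(s_4, k_2) = 0xE4
s_6 = InvRound(s_5, k_1) = 0xEA
s_7 = InvRound(s_6, k_0) = 0xE4

0xE4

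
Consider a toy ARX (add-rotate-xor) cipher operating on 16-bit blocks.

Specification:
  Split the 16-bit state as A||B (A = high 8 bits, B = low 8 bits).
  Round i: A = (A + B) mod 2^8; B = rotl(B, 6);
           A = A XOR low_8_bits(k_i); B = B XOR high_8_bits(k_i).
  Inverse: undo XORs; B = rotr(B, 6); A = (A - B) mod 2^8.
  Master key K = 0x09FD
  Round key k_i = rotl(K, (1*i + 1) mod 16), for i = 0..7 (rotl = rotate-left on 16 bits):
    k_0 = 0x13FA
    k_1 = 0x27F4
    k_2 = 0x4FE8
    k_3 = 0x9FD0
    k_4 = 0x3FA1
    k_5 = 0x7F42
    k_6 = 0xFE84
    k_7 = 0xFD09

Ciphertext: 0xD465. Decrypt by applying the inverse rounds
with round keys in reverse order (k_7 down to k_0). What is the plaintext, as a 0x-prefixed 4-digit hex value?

s_0 = ciphertext = 0xD465
s_1 = InvRound(s_0, k_7) = 0x7B62
s_2 = InvRound(s_1, k_6) = 0x8D72
s_3 = InvRound(s_2, k_5) = 0x9B34
s_4 = InvRound(s_3, k_4) = 0x0E2C
s_5 = InvRound(s_4, k_3) = 0x10CE
s_6 = InvRound(s_5, k_2) = 0xF206
s_7 = InvRound(s_6, k_1) = 0x8284
s_8 = InvRound(s_7, k_0) = 0x1A5E

0x1A5E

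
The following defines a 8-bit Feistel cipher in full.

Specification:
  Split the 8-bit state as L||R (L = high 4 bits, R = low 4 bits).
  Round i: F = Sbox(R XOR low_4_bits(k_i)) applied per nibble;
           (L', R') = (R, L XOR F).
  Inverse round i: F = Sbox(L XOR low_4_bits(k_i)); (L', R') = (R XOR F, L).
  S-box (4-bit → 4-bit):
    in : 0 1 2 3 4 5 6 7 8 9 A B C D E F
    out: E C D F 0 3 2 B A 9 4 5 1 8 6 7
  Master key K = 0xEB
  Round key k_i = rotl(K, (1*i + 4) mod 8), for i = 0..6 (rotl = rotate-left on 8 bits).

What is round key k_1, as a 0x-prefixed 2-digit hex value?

0x7D

K = 0xEB
k_0 = rotl(K, (1*0+4) mod 8) = rotl(K, 4) = 0xBE
k_1 = rotl(K, (1*1+4) mod 8) = rotl(K, 5) = 0x7D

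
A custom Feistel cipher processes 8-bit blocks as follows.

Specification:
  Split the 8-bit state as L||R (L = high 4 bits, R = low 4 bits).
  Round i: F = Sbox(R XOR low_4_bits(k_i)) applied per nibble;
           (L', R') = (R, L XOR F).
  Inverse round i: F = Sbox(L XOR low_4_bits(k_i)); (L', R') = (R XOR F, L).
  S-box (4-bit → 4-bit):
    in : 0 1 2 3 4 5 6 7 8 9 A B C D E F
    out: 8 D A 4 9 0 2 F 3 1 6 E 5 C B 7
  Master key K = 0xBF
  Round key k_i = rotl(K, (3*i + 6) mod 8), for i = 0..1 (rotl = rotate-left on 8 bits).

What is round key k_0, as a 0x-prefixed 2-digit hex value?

0xEF

K = 0xBF
k_0 = rotl(K, (3*0+6) mod 8) = rotl(K, 6) = 0xEF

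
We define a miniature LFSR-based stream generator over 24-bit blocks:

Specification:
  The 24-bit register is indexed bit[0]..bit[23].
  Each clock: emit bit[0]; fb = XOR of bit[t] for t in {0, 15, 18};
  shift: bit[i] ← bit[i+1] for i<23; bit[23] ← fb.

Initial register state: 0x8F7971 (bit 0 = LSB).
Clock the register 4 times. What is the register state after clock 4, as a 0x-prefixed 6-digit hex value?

0xC8F797

reg_0 = 0x8F7971
clock 1: out=1, reg = 0x47BCB8
clock 2: out=0, reg = 0x23DE5C
clock 3: out=0, reg = 0x91EF2E
clock 4: out=0, reg = 0xC8F797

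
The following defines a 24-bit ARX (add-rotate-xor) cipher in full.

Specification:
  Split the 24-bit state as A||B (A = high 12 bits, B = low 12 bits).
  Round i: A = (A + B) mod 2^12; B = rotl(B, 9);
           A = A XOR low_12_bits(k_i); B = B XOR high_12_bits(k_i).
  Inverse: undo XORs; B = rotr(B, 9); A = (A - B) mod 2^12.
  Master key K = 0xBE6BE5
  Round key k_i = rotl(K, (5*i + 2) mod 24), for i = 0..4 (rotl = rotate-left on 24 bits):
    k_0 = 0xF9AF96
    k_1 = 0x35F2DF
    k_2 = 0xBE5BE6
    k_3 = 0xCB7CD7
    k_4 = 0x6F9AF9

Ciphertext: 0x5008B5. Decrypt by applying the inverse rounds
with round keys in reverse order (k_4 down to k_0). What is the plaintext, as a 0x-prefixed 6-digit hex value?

0xF11EB6

s_0 = ciphertext = 0x5008B5
s_1 = InvRound(s_0, k_4) = 0xD92267
s_2 = InvRound(s_1, k_3) = 0xABE687
s_3 = InvRound(s_2, k_2) = 0x642B16
s_4 = InvRound(s_3, k_1) = 0x25124C
s_5 = InvRound(s_4, k_0) = 0xF11EB6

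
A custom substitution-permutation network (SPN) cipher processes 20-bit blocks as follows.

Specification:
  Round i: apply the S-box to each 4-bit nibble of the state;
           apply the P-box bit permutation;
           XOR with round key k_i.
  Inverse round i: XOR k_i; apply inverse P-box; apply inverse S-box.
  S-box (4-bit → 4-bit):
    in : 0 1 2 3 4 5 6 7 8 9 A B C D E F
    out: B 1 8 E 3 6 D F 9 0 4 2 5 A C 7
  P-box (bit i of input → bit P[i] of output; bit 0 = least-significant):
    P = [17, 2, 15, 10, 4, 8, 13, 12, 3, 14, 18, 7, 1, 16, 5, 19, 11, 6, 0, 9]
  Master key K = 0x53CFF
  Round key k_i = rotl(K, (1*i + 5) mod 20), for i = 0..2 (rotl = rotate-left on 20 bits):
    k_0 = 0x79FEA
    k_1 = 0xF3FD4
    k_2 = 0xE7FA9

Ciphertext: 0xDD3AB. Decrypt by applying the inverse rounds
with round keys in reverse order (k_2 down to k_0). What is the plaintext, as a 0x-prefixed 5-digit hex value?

s_0 = ciphertext = 0xDD3AB
s_1 = InvRound(s_0, k_2) = 0x149A6
s_2 = InvRound(s_1, k_1) = 0xD6568
s_3 = InvRound(s_2, k_0) = 0x88DEC

0x88DEC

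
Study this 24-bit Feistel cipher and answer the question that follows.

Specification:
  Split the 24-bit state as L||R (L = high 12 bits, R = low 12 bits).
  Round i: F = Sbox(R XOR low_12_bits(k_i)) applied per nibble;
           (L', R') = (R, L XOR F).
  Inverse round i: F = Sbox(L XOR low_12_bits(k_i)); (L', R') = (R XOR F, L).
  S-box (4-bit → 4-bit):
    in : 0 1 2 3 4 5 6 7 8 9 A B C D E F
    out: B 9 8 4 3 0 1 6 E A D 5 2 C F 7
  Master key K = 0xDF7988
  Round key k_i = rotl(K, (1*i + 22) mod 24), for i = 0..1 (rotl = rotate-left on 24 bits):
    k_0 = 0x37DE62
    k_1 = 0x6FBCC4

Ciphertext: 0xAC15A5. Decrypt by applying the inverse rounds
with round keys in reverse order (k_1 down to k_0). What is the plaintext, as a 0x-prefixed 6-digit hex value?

0x7A7415

s_0 = ciphertext = 0xAC15A5
s_1 = InvRound(s_0, k_1) = 0x415AC1
s_2 = InvRound(s_1, k_0) = 0x7A7415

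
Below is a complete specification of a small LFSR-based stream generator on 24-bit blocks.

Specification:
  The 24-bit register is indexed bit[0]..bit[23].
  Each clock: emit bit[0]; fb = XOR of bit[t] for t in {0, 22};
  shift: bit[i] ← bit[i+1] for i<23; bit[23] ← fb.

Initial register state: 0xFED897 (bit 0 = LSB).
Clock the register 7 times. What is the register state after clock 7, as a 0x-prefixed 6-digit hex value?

0x09FDB1

reg_0 = 0xFED897
clock 1: out=1, reg = 0x7F6C4B
clock 2: out=1, reg = 0x3FB625
clock 3: out=1, reg = 0x9FDB12
clock 4: out=0, reg = 0x4FED89
clock 5: out=1, reg = 0x27F6C4
clock 6: out=0, reg = 0x13FB62
clock 7: out=0, reg = 0x09FDB1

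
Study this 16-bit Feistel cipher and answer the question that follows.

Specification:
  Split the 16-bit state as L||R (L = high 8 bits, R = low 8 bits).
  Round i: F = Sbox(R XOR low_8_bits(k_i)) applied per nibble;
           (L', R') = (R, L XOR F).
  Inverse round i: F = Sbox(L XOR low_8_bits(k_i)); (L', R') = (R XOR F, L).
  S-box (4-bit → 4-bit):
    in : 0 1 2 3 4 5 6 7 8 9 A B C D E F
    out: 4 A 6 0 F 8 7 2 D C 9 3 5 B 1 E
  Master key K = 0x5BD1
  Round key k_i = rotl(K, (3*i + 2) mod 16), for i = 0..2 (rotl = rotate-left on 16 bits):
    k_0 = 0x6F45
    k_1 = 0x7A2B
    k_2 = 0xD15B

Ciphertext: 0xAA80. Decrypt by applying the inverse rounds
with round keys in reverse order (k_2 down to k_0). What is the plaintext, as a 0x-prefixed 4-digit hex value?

0xC250

s_0 = ciphertext = 0xAA80
s_1 = InvRound(s_0, k_2) = 0x6AAA
s_2 = InvRound(s_1, k_1) = 0x506A
s_3 = InvRound(s_2, k_0) = 0xC250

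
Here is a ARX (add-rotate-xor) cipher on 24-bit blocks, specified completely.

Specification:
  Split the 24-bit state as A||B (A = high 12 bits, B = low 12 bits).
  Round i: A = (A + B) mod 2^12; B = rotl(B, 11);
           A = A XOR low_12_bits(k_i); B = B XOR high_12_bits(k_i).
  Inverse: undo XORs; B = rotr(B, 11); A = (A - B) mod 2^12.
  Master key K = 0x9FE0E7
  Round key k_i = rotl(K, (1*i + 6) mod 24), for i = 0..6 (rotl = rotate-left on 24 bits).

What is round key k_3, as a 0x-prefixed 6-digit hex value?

K = 0x9FE0E7
k_0 = rotl(K, (1*0+6) mod 24) = rotl(K, 6) = 0xF839E7
k_1 = rotl(K, (1*1+6) mod 24) = rotl(K, 7) = 0xF073CF
k_2 = rotl(K, (1*2+6) mod 24) = rotl(K, 8) = 0xE0E79F
k_3 = rotl(K, (1*3+6) mod 24) = rotl(K, 9) = 0xC1CF3F

0xC1CF3F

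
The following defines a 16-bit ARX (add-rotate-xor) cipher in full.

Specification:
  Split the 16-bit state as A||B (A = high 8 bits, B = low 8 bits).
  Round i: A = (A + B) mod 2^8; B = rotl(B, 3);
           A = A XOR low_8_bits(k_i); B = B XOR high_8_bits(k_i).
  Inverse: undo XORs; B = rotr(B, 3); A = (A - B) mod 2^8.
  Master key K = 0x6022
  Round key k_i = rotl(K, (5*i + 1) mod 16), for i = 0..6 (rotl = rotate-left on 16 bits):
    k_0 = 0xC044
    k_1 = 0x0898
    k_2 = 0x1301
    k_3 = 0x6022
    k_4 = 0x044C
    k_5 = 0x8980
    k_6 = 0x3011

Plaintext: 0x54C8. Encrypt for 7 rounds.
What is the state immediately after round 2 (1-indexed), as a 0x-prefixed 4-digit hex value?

0x463C

s_0 = plaintext = 0x54C8
s_1 = Round(s_0, k_0) = 0x5886
s_2 = Round(s_1, k_1) = 0x463C
s_3 = Round(s_2, k_2) = 0x83F2
s_4 = Round(s_3, k_3) = 0x57F7
s_5 = Round(s_4, k_4) = 0x02BB
s_6 = Round(s_5, k_5) = 0x3D54
s_7 = Round(s_6, k_6) = 0x8092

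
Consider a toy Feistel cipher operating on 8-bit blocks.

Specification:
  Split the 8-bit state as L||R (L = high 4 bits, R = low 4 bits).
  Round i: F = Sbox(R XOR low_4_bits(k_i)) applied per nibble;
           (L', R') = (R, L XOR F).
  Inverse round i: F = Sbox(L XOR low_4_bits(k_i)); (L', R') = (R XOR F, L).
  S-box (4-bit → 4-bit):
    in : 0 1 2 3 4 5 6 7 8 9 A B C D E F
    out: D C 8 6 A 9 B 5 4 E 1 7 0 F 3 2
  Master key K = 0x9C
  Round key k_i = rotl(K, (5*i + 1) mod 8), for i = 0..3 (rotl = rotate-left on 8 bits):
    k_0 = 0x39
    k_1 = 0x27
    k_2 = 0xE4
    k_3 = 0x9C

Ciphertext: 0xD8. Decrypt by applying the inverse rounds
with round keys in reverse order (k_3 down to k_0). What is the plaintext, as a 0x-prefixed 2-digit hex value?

s_0 = ciphertext = 0xD8
s_1 = InvRound(s_0, k_3) = 0x4D
s_2 = InvRound(s_1, k_2) = 0x04
s_3 = InvRound(s_2, k_1) = 0x10
s_4 = InvRound(s_3, k_0) = 0x41

0x41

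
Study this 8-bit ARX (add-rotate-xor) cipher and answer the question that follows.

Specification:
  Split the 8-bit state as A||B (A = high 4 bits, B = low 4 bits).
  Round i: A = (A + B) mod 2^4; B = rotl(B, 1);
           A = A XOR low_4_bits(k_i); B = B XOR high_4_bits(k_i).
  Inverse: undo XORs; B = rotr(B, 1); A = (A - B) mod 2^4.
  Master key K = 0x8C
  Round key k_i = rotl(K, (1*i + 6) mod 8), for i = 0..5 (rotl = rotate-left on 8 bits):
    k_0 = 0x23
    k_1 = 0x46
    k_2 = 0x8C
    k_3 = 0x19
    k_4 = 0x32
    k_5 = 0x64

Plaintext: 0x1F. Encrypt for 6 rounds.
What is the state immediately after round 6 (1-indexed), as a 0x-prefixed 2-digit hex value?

s_0 = plaintext = 0x1F
s_1 = Round(s_0, k_0) = 0x3D
s_2 = Round(s_1, k_1) = 0x6F
s_3 = Round(s_2, k_2) = 0x97
s_4 = Round(s_3, k_3) = 0x9F
s_5 = Round(s_4, k_4) = 0xAC
s_6 = Round(s_5, k_5) = 0x2F

0x2F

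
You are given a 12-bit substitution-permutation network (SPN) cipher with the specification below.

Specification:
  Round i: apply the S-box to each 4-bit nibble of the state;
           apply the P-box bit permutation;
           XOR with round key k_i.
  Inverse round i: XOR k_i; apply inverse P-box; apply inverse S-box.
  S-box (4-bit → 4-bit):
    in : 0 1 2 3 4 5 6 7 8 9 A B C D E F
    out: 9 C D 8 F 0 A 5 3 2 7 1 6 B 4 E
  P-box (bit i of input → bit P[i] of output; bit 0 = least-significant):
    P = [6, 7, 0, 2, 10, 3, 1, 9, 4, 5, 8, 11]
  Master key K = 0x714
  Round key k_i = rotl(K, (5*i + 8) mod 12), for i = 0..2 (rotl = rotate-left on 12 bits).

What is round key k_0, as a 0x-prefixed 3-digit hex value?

0x471

K = 0x714
k_0 = rotl(K, (5*0+8) mod 12) = rotl(K, 8) = 0x471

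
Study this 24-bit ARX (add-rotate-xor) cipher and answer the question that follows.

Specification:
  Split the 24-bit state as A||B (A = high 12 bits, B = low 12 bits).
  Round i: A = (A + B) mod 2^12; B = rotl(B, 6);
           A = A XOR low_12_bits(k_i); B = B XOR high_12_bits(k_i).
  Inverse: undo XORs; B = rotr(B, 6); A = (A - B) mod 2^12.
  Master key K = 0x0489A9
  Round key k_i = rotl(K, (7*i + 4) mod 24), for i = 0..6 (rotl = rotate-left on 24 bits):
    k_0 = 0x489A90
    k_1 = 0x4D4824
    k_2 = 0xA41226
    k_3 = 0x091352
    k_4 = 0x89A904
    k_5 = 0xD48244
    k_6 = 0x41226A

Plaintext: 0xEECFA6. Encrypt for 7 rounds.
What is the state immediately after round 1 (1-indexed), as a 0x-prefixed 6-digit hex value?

s_0 = plaintext = 0xEECFA6
s_1 = Round(s_0, k_0) = 0x402D37
s_2 = Round(s_1, k_1) = 0x91D920
s_3 = Round(s_2, k_2) = 0x01B265
s_4 = Round(s_3, k_3) = 0x1D29D8
s_5 = Round(s_4, k_4) = 0x2AEEBD
s_6 = Round(s_5, k_5) = 0x32F232
s_7 = Round(s_6, k_6) = 0x70B89A

0x402D37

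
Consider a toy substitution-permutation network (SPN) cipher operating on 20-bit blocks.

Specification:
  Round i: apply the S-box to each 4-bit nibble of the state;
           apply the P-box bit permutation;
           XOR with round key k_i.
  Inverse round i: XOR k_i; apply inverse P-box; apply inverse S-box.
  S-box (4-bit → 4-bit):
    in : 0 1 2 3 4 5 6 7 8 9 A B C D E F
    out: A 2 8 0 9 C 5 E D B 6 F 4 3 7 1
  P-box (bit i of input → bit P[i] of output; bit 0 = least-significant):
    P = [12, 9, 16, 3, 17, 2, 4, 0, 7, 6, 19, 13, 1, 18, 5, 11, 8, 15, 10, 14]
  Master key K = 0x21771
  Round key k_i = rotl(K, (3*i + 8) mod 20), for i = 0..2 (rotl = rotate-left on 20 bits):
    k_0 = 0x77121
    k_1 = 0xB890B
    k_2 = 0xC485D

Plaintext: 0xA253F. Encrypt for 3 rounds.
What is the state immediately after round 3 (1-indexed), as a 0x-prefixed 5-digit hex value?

0x7872B

s_0 = plaintext = 0xA253F
s_1 = Round(s_0, k_0) = 0xFCD21
s_2 = Round(s_1, k_1) = 0xB8AEA
s_3 = Round(s_2, k_2) = 0x7872B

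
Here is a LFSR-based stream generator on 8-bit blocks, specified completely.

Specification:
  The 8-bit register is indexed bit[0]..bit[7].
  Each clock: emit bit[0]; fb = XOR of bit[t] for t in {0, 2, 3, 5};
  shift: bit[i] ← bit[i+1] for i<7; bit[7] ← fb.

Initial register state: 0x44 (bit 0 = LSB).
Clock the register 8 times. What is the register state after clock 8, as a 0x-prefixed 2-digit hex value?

0x47

reg_0 = 0x44
clock 1: out=0, reg = 0xA2
clock 2: out=0, reg = 0xD1
clock 3: out=1, reg = 0xE8
clock 4: out=0, reg = 0x74
clock 5: out=0, reg = 0x3A
clock 6: out=0, reg = 0x1D
clock 7: out=1, reg = 0x8E
clock 8: out=0, reg = 0x47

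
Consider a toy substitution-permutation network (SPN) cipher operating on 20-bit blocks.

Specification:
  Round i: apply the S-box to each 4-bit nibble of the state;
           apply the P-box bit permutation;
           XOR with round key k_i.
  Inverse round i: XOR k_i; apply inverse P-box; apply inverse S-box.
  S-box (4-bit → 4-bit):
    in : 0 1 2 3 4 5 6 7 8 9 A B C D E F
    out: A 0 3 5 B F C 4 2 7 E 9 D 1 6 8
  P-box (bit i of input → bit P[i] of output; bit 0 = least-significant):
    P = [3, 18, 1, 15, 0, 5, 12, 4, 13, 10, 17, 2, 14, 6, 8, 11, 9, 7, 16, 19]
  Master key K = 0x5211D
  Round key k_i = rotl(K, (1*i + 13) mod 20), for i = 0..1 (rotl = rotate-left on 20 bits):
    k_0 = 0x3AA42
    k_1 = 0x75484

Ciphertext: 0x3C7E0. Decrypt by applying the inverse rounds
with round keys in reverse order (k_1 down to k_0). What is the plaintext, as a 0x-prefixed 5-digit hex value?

s_0 = ciphertext = 0x3C7E0
s_1 = InvRound(s_0, k_1) = 0xDEFE0
s_2 = InvRound(s_1, k_0) = 0x03E8E

0x03E8E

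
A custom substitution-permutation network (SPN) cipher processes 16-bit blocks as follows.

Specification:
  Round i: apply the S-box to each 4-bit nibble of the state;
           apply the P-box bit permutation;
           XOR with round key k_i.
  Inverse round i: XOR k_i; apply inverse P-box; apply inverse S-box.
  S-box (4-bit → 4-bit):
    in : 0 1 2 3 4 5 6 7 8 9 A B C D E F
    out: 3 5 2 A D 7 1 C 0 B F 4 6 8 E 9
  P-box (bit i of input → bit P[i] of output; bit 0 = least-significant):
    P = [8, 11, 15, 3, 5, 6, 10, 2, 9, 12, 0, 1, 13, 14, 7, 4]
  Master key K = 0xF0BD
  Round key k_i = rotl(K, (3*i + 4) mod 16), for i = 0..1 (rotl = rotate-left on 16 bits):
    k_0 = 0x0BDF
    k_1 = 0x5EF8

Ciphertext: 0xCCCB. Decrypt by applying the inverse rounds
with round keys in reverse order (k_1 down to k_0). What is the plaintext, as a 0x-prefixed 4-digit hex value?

0xE2F1

s_0 = ciphertext = 0xCCCB
s_1 = InvRound(s_0, k_1) = 0xDA6B
s_2 = InvRound(s_1, k_0) = 0xE2F1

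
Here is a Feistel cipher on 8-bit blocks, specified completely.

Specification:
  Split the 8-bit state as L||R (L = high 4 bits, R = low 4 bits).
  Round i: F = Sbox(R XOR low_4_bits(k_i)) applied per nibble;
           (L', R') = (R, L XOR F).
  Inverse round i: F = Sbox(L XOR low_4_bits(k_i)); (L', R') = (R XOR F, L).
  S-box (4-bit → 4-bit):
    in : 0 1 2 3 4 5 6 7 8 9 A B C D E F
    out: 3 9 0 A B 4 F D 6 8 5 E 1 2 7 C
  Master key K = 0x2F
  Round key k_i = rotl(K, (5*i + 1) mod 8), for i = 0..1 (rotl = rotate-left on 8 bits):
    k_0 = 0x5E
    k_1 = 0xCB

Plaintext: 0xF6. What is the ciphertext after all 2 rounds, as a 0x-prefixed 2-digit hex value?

0x96

s_0 = plaintext = 0xF6
s_1 = Round(s_0, k_0) = 0x69
s_2 = Round(s_1, k_1) = 0x96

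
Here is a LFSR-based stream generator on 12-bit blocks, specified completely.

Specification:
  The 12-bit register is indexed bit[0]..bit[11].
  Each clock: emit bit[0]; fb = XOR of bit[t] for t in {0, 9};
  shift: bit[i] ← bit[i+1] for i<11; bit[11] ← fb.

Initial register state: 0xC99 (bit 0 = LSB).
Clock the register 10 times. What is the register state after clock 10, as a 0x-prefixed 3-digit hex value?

0x69F

reg_0 = 0xC99
clock 1: out=1, reg = 0xE4C
clock 2: out=0, reg = 0xF26
clock 3: out=0, reg = 0xF93
clock 4: out=1, reg = 0x7C9
clock 5: out=1, reg = 0x3E4
clock 6: out=0, reg = 0x9F2
clock 7: out=0, reg = 0x4F9
clock 8: out=1, reg = 0xA7C
clock 9: out=0, reg = 0xD3E
clock 10: out=0, reg = 0x69F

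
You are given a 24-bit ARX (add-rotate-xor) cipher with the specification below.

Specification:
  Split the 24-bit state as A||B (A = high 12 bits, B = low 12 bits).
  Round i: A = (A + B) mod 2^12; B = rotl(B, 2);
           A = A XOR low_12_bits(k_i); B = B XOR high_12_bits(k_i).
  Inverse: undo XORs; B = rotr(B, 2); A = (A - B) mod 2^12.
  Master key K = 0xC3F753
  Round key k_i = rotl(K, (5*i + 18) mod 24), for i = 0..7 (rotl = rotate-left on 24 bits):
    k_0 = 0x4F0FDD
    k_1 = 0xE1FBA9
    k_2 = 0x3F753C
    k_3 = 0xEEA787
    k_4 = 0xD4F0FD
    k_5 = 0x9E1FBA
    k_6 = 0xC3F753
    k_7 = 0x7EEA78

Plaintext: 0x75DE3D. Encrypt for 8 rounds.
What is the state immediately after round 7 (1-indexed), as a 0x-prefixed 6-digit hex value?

s_0 = plaintext = 0x75DE3D
s_1 = Round(s_0, k_0) = 0xA47C07
s_2 = Round(s_1, k_1) = 0xDE7E00
s_3 = Round(s_2, k_2) = 0xEDBBF4
s_4 = Round(s_3, k_3) = 0xD48138
s_5 = Round(s_4, k_4) = 0xE7D9AF
s_6 = Round(s_5, k_5) = 0x796F5F
s_7 = Round(s_6, k_6) = 0x1A6140
s_8 = Round(s_7, k_7) = 0x89E2EE

0x1A6140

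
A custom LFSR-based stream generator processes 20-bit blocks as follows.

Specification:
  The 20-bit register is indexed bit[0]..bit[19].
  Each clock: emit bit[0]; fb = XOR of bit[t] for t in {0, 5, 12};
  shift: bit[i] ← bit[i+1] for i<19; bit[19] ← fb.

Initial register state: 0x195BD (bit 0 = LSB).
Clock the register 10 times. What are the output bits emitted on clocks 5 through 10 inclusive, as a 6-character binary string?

reg_0 = 0x195BD
clock 1: out=1, reg = 0x8CADE
clock 2: out=0, reg = 0x4656F
clock 3: out=1, reg = 0x232B7
clock 4: out=1, reg = 0x9195B
clock 5: out=1, reg = 0x48CAD
clock 6: out=1, reg = 0x24656
clock 7: out=0, reg = 0x1232B
clock 8: out=1, reg = 0x09195
clock 9: out=1, reg = 0x048CA
clock 10: out=0, reg = 0x02465

110110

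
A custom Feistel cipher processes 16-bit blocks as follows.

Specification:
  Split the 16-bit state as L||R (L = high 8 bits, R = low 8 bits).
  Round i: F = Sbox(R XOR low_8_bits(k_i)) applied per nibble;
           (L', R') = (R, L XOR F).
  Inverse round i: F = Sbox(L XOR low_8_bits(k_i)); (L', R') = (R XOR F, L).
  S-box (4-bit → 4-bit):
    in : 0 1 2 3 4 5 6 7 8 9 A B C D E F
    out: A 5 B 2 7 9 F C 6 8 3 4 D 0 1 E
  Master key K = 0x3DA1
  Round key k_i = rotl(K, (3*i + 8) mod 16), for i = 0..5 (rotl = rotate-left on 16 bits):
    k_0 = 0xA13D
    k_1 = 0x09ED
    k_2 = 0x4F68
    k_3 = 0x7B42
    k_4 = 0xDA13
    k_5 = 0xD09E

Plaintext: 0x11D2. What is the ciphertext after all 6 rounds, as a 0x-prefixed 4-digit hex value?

0x67E7

s_0 = plaintext = 0x11D2
s_1 = Round(s_0, k_0) = 0xD20F
s_2 = Round(s_1, k_1) = 0x0FC9
s_3 = Round(s_2, k_2) = 0xC93A
s_4 = Round(s_3, k_3) = 0x3A0F
s_5 = Round(s_4, k_4) = 0x0F67
s_6 = Round(s_5, k_5) = 0x67E7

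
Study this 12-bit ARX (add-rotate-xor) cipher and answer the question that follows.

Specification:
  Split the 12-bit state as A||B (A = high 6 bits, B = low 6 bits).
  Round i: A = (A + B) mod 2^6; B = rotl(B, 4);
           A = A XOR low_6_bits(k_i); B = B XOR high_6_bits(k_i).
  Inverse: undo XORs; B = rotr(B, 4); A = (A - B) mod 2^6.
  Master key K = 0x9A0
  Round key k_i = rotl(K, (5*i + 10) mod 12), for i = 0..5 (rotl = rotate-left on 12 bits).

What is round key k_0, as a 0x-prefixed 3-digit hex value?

0x268

K = 0x9A0
k_0 = rotl(K, (5*0+10) mod 12) = rotl(K, 10) = 0x268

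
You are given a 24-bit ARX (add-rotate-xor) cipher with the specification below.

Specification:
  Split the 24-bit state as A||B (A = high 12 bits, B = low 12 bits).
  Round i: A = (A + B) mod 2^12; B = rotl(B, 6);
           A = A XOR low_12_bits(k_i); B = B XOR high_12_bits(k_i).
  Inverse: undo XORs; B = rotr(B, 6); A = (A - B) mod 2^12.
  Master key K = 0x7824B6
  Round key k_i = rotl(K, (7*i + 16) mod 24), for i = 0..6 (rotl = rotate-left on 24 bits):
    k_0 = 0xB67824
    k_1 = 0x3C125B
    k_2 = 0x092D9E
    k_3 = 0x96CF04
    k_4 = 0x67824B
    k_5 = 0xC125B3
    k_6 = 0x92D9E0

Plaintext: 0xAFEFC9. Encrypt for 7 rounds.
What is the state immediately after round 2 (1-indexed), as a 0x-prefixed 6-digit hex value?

s_0 = plaintext = 0xAFEFC9
s_1 = Round(s_0, k_0) = 0x2E3918
s_2 = Round(s_1, k_1) = 0x9A05E5
s_3 = Round(s_2, k_2) = 0x21B9C5
s_4 = Round(s_3, k_3) = 0x4E480B
s_5 = Round(s_4, k_4) = 0xEA4498
s_6 = Round(s_5, k_5) = 0x68FA00
s_7 = Round(s_6, k_6) = 0x96F905

0x9A05E5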